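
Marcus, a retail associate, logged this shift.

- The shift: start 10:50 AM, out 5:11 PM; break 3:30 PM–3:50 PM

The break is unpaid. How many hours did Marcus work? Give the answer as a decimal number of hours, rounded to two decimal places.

The shift: 10:50 AM–5:11 PM = 6 h 21 min; less 20 min break → 6 h 1 min

6.02 hours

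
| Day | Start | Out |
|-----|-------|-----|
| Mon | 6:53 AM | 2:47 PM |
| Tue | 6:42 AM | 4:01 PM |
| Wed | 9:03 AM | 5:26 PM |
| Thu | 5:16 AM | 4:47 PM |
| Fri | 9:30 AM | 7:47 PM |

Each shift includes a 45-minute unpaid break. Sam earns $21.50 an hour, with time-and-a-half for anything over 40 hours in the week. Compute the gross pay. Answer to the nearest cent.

Mon: 6:53 AM–2:47 PM = 7 h 54 min; less 45 min break → 7 h 9 min
Tue: 6:42 AM–4:01 PM = 9 h 19 min; less 45 min break → 8 h 34 min
Wed: 9:03 AM–5:26 PM = 8 h 23 min; less 45 min break → 7 h 38 min
Thu: 5:16 AM–4:47 PM = 11 h 31 min; less 45 min break → 10 h 46 min
Fri: 9:30 AM–7:47 PM = 10 h 17 min; less 45 min break → 9 h 32 min
Total worked: 43 h 39 min = 2619 min.
Regular 40 h 0 min = 2400 min at $21.50/h; overtime 3 h 39 min = 219 min at $32.25/h.
Pay = (2400 × $21.50 + 219 × $32.25) ÷ 60 = $977.71.

$977.71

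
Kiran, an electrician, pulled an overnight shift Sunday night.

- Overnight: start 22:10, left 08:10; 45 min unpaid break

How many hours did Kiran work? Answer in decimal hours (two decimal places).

Overnight: 22:10 → midnight = 1 h 50 min; midnight → 08:10 = 8 h 10 min; span 10 h 0 min; less 45 min break → 9 h 15 min

9.25 hours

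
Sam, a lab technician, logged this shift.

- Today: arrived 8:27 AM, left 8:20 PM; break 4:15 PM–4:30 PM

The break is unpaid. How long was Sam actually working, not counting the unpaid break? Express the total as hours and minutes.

Today: 8:27 AM–8:20 PM = 11 h 53 min; less 15 min break → 11 h 38 min

11 h 38 min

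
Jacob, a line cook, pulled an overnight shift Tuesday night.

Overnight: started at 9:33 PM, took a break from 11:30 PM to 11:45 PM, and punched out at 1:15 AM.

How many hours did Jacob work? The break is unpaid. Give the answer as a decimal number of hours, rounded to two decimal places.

3.45 hours

Overnight: 9:33 PM → midnight = 2 h 27 min; midnight → 1:15 AM = 1 h 15 min; span 3 h 42 min; less 15 min break → 3 h 27 min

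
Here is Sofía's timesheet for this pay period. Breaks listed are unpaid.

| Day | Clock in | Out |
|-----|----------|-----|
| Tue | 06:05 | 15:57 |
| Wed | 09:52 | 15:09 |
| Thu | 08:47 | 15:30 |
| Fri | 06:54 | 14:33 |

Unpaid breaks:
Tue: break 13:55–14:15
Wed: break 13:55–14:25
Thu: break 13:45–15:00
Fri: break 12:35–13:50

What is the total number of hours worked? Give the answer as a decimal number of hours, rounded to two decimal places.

Tue: 06:05–15:57 = 9 h 52 min; less 20 min break → 9 h 32 min
Wed: 09:52–15:09 = 5 h 17 min; less 30 min break → 4 h 47 min
Thu: 08:47–15:30 = 6 h 43 min; less 75 min break → 5 h 28 min
Fri: 06:54–14:33 = 7 h 39 min; less 75 min break → 6 h 24 min
Total: 9 h 32 min + 4 h 47 min + 5 h 28 min + 6 h 24 min = 26 h 11 min.

26.18 hours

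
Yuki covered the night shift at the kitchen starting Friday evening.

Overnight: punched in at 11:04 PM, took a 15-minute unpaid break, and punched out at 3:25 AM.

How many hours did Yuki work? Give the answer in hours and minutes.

4 h 6 min

Overnight: 11:04 PM → midnight = 0 h 56 min; midnight → 3:25 AM = 3 h 25 min; span 4 h 21 min; less 15 min break → 4 h 6 min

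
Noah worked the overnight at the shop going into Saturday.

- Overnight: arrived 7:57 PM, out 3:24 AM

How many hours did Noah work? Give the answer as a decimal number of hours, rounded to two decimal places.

Overnight: 7:57 PM → midnight = 4 h 3 min; midnight → 3:24 AM = 3 h 24 min; span 7 h 27 min

7.45 hours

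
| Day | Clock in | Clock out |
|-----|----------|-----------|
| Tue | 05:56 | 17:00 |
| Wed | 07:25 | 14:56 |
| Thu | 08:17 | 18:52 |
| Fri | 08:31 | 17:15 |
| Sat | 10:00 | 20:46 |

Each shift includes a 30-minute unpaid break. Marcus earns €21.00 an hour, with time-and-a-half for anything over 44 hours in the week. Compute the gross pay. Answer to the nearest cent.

€992.25

Tue: 05:56–17:00 = 11 h 4 min; less 30 min break → 10 h 34 min
Wed: 07:25–14:56 = 7 h 31 min; less 30 min break → 7 h 1 min
Thu: 08:17–18:52 = 10 h 35 min; less 30 min break → 10 h 5 min
Fri: 08:31–17:15 = 8 h 44 min; less 30 min break → 8 h 14 min
Sat: 10:00–20:46 = 10 h 46 min; less 30 min break → 10 h 16 min
Total worked: 46 h 10 min = 2770 min.
Regular 44 h 0 min = 2640 min at €21.00/h; overtime 2 h 10 min = 130 min at €31.50/h.
Pay = (2640 × €21.00 + 130 × €31.50) ÷ 60 = €992.25.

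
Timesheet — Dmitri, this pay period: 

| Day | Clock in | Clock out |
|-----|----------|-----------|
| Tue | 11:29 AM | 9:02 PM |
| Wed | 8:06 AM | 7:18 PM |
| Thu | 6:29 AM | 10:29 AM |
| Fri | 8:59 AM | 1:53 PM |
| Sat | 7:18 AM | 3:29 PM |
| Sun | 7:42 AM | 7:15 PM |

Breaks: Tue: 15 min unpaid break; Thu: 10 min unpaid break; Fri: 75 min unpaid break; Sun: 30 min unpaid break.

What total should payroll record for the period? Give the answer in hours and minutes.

Tue: 11:29 AM–9:02 PM = 9 h 33 min; less 15 min break → 9 h 18 min
Wed: 8:06 AM–7:18 PM = 11 h 12 min
Thu: 6:29 AM–10:29 AM = 4 h 0 min; less 10 min break → 3 h 50 min
Fri: 8:59 AM–1:53 PM = 4 h 54 min; less 75 min break → 3 h 39 min
Sat: 7:18 AM–3:29 PM = 8 h 11 min
Sun: 7:42 AM–7:15 PM = 11 h 33 min; less 30 min break → 11 h 3 min
Total: 9 h 18 min + 11 h 12 min + 3 h 50 min + 3 h 39 min + 8 h 11 min + 11 h 3 min = 47 h 13 min.

47 h 13 min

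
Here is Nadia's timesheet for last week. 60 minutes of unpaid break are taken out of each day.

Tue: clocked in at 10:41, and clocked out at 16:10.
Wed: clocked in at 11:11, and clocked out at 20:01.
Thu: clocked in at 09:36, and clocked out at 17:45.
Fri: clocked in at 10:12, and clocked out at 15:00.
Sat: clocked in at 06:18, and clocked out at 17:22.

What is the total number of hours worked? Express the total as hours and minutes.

Tue: 10:41–16:10 = 5 h 29 min; less 60 min break → 4 h 29 min
Wed: 11:11–20:01 = 8 h 50 min; less 60 min break → 7 h 50 min
Thu: 09:36–17:45 = 8 h 9 min; less 60 min break → 7 h 9 min
Fri: 10:12–15:00 = 4 h 48 min; less 60 min break → 3 h 48 min
Sat: 06:18–17:22 = 11 h 4 min; less 60 min break → 10 h 4 min
Total: 4 h 29 min + 7 h 50 min + 7 h 9 min + 3 h 48 min + 10 h 4 min = 33 h 20 min.

33 h 20 min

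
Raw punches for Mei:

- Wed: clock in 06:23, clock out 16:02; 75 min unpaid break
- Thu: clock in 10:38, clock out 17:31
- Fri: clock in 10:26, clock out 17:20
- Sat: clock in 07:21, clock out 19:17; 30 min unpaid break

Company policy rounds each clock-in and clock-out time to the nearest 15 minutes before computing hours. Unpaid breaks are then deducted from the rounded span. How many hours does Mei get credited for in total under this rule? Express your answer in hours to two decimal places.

33.25 hours

Wed: in 06:23→06:30, out 16:02→16:00; 9 h 30 min − 75 min = 8 h 15 min
Thu: in 10:38→10:45, out 17:31→17:30; 6 h 45 min
Fri: in 10:26→10:30, out 17:20→17:15; 6 h 45 min
Sat: in 07:21→07:15, out 19:17→19:15; 12 h 0 min − 30 min = 11 h 30 min
Total credited: 33 h 15 min.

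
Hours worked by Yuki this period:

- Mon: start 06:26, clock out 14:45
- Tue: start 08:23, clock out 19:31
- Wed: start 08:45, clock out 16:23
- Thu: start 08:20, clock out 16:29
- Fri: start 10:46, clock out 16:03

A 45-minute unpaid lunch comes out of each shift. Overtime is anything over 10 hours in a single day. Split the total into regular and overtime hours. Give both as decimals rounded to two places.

Regular 36.38 hours, overtime 0.38 hours

Mon: 06:26–14:45 = 8 h 19 min; less 45 min break → 7 h 34 min
Tue: 08:23–19:31 = 11 h 8 min; less 45 min break → 10 h 23 min
Wed: 08:45–16:23 = 7 h 38 min; less 45 min break → 6 h 53 min
Thu: 08:20–16:29 = 8 h 9 min; less 45 min break → 7 h 24 min
Fri: 10:46–16:03 = 5 h 17 min; less 45 min break → 4 h 32 min
Mon reg 7 h 34 min / OT 0 h 0 min; Tue reg 10 h 0 min / OT 0 h 23 min; Wed reg 6 h 53 min / OT 0 h 0 min; Thu reg 7 h 24 min / OT 0 h 0 min; Fri reg 4 h 32 min / OT 0 h 0 min.
Totals: regular 36 h 23 min, overtime 0 h 23 min.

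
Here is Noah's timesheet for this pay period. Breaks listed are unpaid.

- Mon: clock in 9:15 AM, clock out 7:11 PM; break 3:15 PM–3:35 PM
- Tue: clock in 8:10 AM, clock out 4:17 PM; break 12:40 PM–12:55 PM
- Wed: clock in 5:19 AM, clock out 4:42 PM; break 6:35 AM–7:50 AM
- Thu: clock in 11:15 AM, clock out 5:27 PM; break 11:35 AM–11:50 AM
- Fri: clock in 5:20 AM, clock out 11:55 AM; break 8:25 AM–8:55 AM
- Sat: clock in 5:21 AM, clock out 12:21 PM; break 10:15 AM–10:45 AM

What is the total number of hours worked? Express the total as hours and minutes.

Mon: 9:15 AM–7:11 PM = 9 h 56 min; less 20 min break → 9 h 36 min
Tue: 8:10 AM–4:17 PM = 8 h 7 min; less 15 min break → 7 h 52 min
Wed: 5:19 AM–4:42 PM = 11 h 23 min; less 75 min break → 10 h 8 min
Thu: 11:15 AM–5:27 PM = 6 h 12 min; less 15 min break → 5 h 57 min
Fri: 5:20 AM–11:55 AM = 6 h 35 min; less 30 min break → 6 h 5 min
Sat: 5:21 AM–12:21 PM = 7 h 0 min; less 30 min break → 6 h 30 min
Total: 9 h 36 min + 7 h 52 min + 10 h 8 min + 5 h 57 min + 6 h 5 min + 6 h 30 min = 46 h 8 min.

46 h 8 min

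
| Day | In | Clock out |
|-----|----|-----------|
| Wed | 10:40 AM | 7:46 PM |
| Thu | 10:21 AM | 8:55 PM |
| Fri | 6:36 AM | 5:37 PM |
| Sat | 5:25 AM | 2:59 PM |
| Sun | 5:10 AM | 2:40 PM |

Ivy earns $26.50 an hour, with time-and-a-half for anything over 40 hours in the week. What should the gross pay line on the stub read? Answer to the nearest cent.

$1447.56

Wed: 10:40 AM–7:46 PM = 9 h 6 min
Thu: 10:21 AM–8:55 PM = 10 h 34 min
Fri: 6:36 AM–5:37 PM = 11 h 1 min
Sat: 5:25 AM–2:59 PM = 9 h 34 min
Sun: 5:10 AM–2:40 PM = 9 h 30 min
Total worked: 49 h 45 min = 2985 min.
Regular 40 h 0 min = 2400 min at $26.50/h; overtime 9 h 45 min = 585 min at $39.75/h.
Pay = (2400 × $26.50 + 585 × $39.75) ÷ 60 = $1447.56.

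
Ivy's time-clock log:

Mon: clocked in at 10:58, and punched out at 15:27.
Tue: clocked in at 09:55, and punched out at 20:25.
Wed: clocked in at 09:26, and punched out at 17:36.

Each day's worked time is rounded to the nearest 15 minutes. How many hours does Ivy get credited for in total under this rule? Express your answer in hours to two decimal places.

Mon: 10:58–15:27 = 4 h 29 min → rounds to 4 h 30 min
Tue: 09:55–20:25 = 10 h 30 min → rounds to 10 h 30 min
Wed: 09:26–17:36 = 8 h 10 min → rounds to 8 h 15 min
Total credited: 23 h 15 min.

23.25 hours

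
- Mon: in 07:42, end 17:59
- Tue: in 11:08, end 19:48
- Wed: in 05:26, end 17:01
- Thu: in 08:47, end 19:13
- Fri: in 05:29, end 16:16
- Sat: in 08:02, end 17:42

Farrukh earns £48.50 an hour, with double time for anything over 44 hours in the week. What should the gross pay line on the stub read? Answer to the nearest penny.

Mon: 07:42–17:59 = 10 h 17 min
Tue: 11:08–19:48 = 8 h 40 min
Wed: 05:26–17:01 = 11 h 35 min
Thu: 08:47–19:13 = 10 h 26 min
Fri: 05:29–16:16 = 10 h 47 min
Sat: 08:02–17:42 = 9 h 40 min
Total worked: 61 h 25 min = 3685 min.
Regular 44 h 0 min = 2640 min at £48.50/h; overtime 17 h 25 min = 1045 min at £97.00/h.
Pay = (2640 × £48.50 + 1045 × £97.00) ÷ 60 = £3823.42.

£3823.42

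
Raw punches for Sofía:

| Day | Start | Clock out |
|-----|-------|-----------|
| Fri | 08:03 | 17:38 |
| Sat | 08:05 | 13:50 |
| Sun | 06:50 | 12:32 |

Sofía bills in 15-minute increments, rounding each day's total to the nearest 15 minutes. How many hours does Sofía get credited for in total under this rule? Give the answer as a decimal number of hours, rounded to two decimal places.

21.00 hours

Fri: 08:03–17:38 = 9 h 35 min → rounds to 9 h 30 min
Sat: 08:05–13:50 = 5 h 45 min → rounds to 5 h 45 min
Sun: 06:50–12:32 = 5 h 42 min → rounds to 5 h 45 min
Total credited: 21 h 0 min.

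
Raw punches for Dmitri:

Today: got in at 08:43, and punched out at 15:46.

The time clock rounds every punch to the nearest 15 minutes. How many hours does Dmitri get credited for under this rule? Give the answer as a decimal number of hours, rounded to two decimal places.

Today: in 08:43→08:45, out 15:46→15:45; 7 h 0 min

7.00 hours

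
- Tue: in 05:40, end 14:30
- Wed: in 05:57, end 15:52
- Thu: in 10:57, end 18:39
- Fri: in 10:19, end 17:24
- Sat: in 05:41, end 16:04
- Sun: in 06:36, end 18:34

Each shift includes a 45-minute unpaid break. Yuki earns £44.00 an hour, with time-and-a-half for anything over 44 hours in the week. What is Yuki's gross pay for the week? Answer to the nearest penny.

Tue: 05:40–14:30 = 8 h 50 min; less 45 min break → 8 h 5 min
Wed: 05:57–15:52 = 9 h 55 min; less 45 min break → 9 h 10 min
Thu: 10:57–18:39 = 7 h 42 min; less 45 min break → 6 h 57 min
Fri: 10:19–17:24 = 7 h 5 min; less 45 min break → 6 h 20 min
Sat: 05:41–16:04 = 10 h 23 min; less 45 min break → 9 h 38 min
Sun: 06:36–18:34 = 11 h 58 min; less 45 min break → 11 h 13 min
Total worked: 51 h 23 min = 3083 min.
Regular 44 h 0 min = 2640 min at £44.00/h; overtime 7 h 23 min = 443 min at £66.00/h.
Pay = (2640 × £44.00 + 443 × £66.00) ÷ 60 = £2423.30.

£2423.30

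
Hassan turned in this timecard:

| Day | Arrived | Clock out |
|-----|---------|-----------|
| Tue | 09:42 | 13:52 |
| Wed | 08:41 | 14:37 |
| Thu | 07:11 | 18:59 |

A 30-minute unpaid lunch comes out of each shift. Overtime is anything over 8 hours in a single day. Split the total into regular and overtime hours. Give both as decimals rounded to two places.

Tue: 09:42–13:52 = 4 h 10 min; less 30 min break → 3 h 40 min
Wed: 08:41–14:37 = 5 h 56 min; less 30 min break → 5 h 26 min
Thu: 07:11–18:59 = 11 h 48 min; less 30 min break → 11 h 18 min
Tue reg 3 h 40 min / OT 0 h 0 min; Wed reg 5 h 26 min / OT 0 h 0 min; Thu reg 8 h 0 min / OT 3 h 18 min.
Totals: regular 17 h 6 min, overtime 3 h 18 min.

Regular 17.10 hours, overtime 3.30 hours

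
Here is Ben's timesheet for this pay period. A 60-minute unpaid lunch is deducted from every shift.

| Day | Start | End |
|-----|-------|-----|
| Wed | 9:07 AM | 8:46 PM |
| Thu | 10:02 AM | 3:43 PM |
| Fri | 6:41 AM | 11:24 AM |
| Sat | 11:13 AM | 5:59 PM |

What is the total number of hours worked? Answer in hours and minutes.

Wed: 9:07 AM–8:46 PM = 11 h 39 min; less 60 min break → 10 h 39 min
Thu: 10:02 AM–3:43 PM = 5 h 41 min; less 60 min break → 4 h 41 min
Fri: 6:41 AM–11:24 AM = 4 h 43 min; less 60 min break → 3 h 43 min
Sat: 11:13 AM–5:59 PM = 6 h 46 min; less 60 min break → 5 h 46 min
Total: 10 h 39 min + 4 h 41 min + 3 h 43 min + 5 h 46 min = 24 h 49 min.

24 h 49 min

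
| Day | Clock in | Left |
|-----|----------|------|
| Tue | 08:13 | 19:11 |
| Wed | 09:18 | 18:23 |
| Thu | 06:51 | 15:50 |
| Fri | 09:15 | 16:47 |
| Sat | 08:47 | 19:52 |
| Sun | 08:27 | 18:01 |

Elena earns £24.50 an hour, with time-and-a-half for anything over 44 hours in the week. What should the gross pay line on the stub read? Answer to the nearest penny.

Tue: 08:13–19:11 = 10 h 58 min
Wed: 09:18–18:23 = 9 h 5 min
Thu: 06:51–15:50 = 8 h 59 min
Fri: 09:15–16:47 = 7 h 32 min
Sat: 08:47–19:52 = 11 h 5 min
Sun: 08:27–18:01 = 9 h 34 min
Total worked: 57 h 13 min = 3433 min.
Regular 44 h 0 min = 2640 min at £24.50/h; overtime 13 h 13 min = 793 min at £36.75/h.
Pay = (2640 × £24.50 + 793 × £36.75) ÷ 60 = £1563.71.

£1563.71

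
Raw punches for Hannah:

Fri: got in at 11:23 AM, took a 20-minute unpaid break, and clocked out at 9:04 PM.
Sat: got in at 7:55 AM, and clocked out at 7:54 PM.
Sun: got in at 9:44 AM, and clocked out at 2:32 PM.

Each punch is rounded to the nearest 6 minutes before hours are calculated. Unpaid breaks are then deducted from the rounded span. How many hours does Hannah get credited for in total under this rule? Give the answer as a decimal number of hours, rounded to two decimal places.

26.17 hours

Fri: in 11:23 AM→11:24 AM, out 9:04 PM→9:06 PM; 9 h 42 min − 20 min = 9 h 22 min
Sat: in 7:55 AM→7:54 AM, out 7:54 PM→7:54 PM; 12 h 0 min
Sun: in 9:44 AM→9:42 AM, out 2:32 PM→2:30 PM; 4 h 48 min
Total credited: 26 h 10 min.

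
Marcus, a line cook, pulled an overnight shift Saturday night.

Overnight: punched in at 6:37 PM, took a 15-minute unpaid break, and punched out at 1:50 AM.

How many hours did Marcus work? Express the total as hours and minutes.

Overnight: 6:37 PM → midnight = 5 h 23 min; midnight → 1:50 AM = 1 h 50 min; span 7 h 13 min; less 15 min break → 6 h 58 min

6 h 58 min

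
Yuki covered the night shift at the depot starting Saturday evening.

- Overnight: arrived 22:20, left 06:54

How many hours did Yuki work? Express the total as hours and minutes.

8 h 34 min

Overnight: 22:20 → midnight = 1 h 40 min; midnight → 06:54 = 6 h 54 min; span 8 h 34 min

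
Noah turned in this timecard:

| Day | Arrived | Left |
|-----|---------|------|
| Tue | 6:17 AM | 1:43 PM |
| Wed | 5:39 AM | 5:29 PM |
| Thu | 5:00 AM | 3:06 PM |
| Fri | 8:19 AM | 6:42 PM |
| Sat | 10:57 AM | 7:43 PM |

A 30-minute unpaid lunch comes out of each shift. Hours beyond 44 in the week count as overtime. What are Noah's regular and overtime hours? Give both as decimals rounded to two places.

Regular 44.00 hours, overtime 2.02 hours

Tue: 6:17 AM–1:43 PM = 7 h 26 min; less 30 min break → 6 h 56 min
Wed: 5:39 AM–5:29 PM = 11 h 50 min; less 30 min break → 11 h 20 min
Thu: 5:00 AM–3:06 PM = 10 h 6 min; less 30 min break → 9 h 36 min
Fri: 8:19 AM–6:42 PM = 10 h 23 min; less 30 min break → 9 h 53 min
Sat: 10:57 AM–7:43 PM = 8 h 46 min; less 30 min break → 8 h 16 min
Total worked: 46 h 1 min = 46.02 h.
Threshold 44 h → overtime 2 h 1 min, regular 44 h 0 min.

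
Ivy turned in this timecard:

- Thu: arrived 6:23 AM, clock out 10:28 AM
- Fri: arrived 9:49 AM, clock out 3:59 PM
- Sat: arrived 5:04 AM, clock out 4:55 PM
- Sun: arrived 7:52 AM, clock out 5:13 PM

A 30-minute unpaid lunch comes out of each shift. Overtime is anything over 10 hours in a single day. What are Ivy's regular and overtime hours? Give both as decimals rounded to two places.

Regular 28.10 hours, overtime 1.35 hours

Thu: 6:23 AM–10:28 AM = 4 h 5 min; less 30 min break → 3 h 35 min
Fri: 9:49 AM–3:59 PM = 6 h 10 min; less 30 min break → 5 h 40 min
Sat: 5:04 AM–4:55 PM = 11 h 51 min; less 30 min break → 11 h 21 min
Sun: 7:52 AM–5:13 PM = 9 h 21 min; less 30 min break → 8 h 51 min
Thu reg 3 h 35 min / OT 0 h 0 min; Fri reg 5 h 40 min / OT 0 h 0 min; Sat reg 10 h 0 min / OT 1 h 21 min; Sun reg 8 h 51 min / OT 0 h 0 min.
Totals: regular 28 h 6 min, overtime 1 h 21 min.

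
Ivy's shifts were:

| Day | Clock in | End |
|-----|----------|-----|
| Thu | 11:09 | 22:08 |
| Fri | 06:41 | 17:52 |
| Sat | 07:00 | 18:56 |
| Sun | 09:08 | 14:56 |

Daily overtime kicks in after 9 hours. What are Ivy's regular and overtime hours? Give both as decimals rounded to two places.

Regular 32.80 hours, overtime 7.10 hours

Thu: 11:09–22:08 = 10 h 59 min
Fri: 06:41–17:52 = 11 h 11 min
Sat: 07:00–18:56 = 11 h 56 min
Sun: 09:08–14:56 = 5 h 48 min
Thu reg 9 h 0 min / OT 1 h 59 min; Fri reg 9 h 0 min / OT 2 h 11 min; Sat reg 9 h 0 min / OT 2 h 56 min; Sun reg 5 h 48 min / OT 0 h 0 min.
Totals: regular 32 h 48 min, overtime 7 h 6 min.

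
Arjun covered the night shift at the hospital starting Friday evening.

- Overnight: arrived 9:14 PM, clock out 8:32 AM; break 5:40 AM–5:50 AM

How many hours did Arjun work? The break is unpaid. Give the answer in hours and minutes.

Overnight: 9:14 PM → midnight = 2 h 46 min; midnight → 8:32 AM = 8 h 32 min; span 11 h 18 min; less 10 min break → 11 h 8 min

11 h 8 min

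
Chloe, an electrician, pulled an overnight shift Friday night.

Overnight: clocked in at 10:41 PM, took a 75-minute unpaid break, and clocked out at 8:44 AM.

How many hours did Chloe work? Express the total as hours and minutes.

Overnight: 10:41 PM → midnight = 1 h 19 min; midnight → 8:44 AM = 8 h 44 min; span 10 h 3 min; less 75 min break → 8 h 48 min

8 h 48 min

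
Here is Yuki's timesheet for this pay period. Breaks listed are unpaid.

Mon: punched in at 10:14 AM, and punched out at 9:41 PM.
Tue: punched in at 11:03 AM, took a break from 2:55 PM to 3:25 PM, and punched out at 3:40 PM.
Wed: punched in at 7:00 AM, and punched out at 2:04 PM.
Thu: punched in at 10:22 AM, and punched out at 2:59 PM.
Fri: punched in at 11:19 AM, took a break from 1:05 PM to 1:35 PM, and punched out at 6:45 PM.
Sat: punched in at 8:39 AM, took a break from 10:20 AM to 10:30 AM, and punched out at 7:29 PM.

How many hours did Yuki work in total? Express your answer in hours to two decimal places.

Mon: 10:14 AM–9:41 PM = 11 h 27 min
Tue: 11:03 AM–3:40 PM = 4 h 37 min; less 30 min break → 4 h 7 min
Wed: 7:00 AM–2:04 PM = 7 h 4 min
Thu: 10:22 AM–2:59 PM = 4 h 37 min
Fri: 11:19 AM–6:45 PM = 7 h 26 min; less 30 min break → 6 h 56 min
Sat: 8:39 AM–7:29 PM = 10 h 50 min; less 10 min break → 10 h 40 min
Total: 11 h 27 min + 4 h 7 min + 7 h 4 min + 4 h 37 min + 6 h 56 min + 10 h 40 min = 44 h 51 min.

44.85 hours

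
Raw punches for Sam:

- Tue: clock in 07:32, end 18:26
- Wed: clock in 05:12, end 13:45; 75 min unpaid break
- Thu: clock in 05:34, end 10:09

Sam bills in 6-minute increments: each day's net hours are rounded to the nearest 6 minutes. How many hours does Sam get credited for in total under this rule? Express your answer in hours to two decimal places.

Tue: 07:32–18:26 = 10 h 54 min → rounds to 10 h 54 min
Wed: 05:12–13:45 = 8 h 33 min − 75 min = 7 h 18 min → rounds to 7 h 18 min
Thu: 05:34–10:09 = 4 h 35 min → rounds to 4 h 36 min
Total credited: 22 h 48 min.

22.80 hours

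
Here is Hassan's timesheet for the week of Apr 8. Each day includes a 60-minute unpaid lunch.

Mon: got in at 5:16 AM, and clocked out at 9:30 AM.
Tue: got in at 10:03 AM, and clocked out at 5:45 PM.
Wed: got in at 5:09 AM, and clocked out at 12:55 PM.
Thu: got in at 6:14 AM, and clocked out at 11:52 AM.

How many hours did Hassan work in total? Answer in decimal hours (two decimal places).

21.33 hours

Mon: 5:16 AM–9:30 AM = 4 h 14 min; less 60 min break → 3 h 14 min
Tue: 10:03 AM–5:45 PM = 7 h 42 min; less 60 min break → 6 h 42 min
Wed: 5:09 AM–12:55 PM = 7 h 46 min; less 60 min break → 6 h 46 min
Thu: 6:14 AM–11:52 AM = 5 h 38 min; less 60 min break → 4 h 38 min
Total: 3 h 14 min + 6 h 42 min + 6 h 46 min + 4 h 38 min = 21 h 20 min.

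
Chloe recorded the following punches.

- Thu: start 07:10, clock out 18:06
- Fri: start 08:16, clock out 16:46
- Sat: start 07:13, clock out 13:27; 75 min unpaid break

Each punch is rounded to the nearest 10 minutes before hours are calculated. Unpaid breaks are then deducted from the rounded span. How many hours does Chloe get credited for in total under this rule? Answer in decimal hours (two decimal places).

24.58 hours

Thu: in 07:10→07:10, out 18:06→18:10; 11 h 0 min
Fri: in 08:16→08:20, out 16:46→16:50; 8 h 30 min
Sat: in 07:13→07:10, out 13:27→13:30; 6 h 20 min − 75 min = 5 h 5 min
Total credited: 24 h 35 min.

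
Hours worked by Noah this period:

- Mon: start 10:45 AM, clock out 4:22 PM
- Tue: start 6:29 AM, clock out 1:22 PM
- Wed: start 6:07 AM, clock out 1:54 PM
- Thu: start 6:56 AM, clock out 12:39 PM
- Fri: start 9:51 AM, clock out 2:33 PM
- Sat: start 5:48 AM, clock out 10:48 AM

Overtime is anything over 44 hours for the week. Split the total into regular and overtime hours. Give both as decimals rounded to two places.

Mon: 10:45 AM–4:22 PM = 5 h 37 min
Tue: 6:29 AM–1:22 PM = 6 h 53 min
Wed: 6:07 AM–1:54 PM = 7 h 47 min
Thu: 6:56 AM–12:39 PM = 5 h 43 min
Fri: 9:51 AM–2:33 PM = 4 h 42 min
Sat: 5:48 AM–10:48 AM = 5 h 0 min
Total worked: 35 h 42 min = 35.70 h.
Threshold 44 h → overtime 0 h 0 min, regular 35 h 42 min.

Regular 35.70 hours, overtime 0.00 hours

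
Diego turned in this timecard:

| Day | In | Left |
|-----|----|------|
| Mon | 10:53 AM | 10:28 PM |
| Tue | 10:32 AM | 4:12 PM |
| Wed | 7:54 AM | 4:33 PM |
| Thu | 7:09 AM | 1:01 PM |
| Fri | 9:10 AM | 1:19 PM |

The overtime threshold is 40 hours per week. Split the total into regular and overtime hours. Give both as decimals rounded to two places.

Mon: 10:53 AM–10:28 PM = 11 h 35 min
Tue: 10:32 AM–4:12 PM = 5 h 40 min
Wed: 7:54 AM–4:33 PM = 8 h 39 min
Thu: 7:09 AM–1:01 PM = 5 h 52 min
Fri: 9:10 AM–1:19 PM = 4 h 9 min
Total worked: 35 h 55 min = 35.92 h.
Threshold 40 h → overtime 0 h 0 min, regular 35 h 55 min.

Regular 35.92 hours, overtime 0.00 hours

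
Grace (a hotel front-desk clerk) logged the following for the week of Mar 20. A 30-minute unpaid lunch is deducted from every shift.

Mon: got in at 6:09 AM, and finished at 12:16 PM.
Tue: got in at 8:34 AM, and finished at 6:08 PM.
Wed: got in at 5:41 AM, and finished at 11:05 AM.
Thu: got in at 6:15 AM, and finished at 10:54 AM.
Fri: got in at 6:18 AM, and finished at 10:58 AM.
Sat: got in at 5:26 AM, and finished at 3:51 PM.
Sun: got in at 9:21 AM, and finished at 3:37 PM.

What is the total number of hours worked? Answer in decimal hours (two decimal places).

43.58 hours

Mon: 6:09 AM–12:16 PM = 6 h 7 min; less 30 min break → 5 h 37 min
Tue: 8:34 AM–6:08 PM = 9 h 34 min; less 30 min break → 9 h 4 min
Wed: 5:41 AM–11:05 AM = 5 h 24 min; less 30 min break → 4 h 54 min
Thu: 6:15 AM–10:54 AM = 4 h 39 min; less 30 min break → 4 h 9 min
Fri: 6:18 AM–10:58 AM = 4 h 40 min; less 30 min break → 4 h 10 min
Sat: 5:26 AM–3:51 PM = 10 h 25 min; less 30 min break → 9 h 55 min
Sun: 9:21 AM–3:37 PM = 6 h 16 min; less 30 min break → 5 h 46 min
Total: 5 h 37 min + 9 h 4 min + 4 h 54 min + 4 h 9 min + 4 h 10 min + 9 h 55 min + 5 h 46 min = 43 h 35 min.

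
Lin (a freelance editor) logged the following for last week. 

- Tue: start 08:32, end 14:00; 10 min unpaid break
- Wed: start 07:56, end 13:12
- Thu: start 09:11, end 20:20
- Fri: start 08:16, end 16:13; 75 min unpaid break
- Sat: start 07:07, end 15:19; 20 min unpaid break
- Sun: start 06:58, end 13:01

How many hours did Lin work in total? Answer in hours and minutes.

42 h 20 min

Tue: 08:32–14:00 = 5 h 28 min; less 10 min break → 5 h 18 min
Wed: 07:56–13:12 = 5 h 16 min
Thu: 09:11–20:20 = 11 h 9 min
Fri: 08:16–16:13 = 7 h 57 min; less 75 min break → 6 h 42 min
Sat: 07:07–15:19 = 8 h 12 min; less 20 min break → 7 h 52 min
Sun: 06:58–13:01 = 6 h 3 min
Total: 5 h 18 min + 5 h 16 min + 11 h 9 min + 6 h 42 min + 7 h 52 min + 6 h 3 min = 42 h 20 min.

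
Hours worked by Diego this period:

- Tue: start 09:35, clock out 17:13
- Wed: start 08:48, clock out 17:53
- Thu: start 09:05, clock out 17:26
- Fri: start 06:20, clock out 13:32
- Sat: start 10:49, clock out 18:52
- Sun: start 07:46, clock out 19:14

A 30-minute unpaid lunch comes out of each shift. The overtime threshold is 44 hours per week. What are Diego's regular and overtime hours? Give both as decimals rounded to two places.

Regular 44.00 hours, overtime 4.78 hours

Tue: 09:35–17:13 = 7 h 38 min; less 30 min break → 7 h 8 min
Wed: 08:48–17:53 = 9 h 5 min; less 30 min break → 8 h 35 min
Thu: 09:05–17:26 = 8 h 21 min; less 30 min break → 7 h 51 min
Fri: 06:20–13:32 = 7 h 12 min; less 30 min break → 6 h 42 min
Sat: 10:49–18:52 = 8 h 3 min; less 30 min break → 7 h 33 min
Sun: 07:46–19:14 = 11 h 28 min; less 30 min break → 10 h 58 min
Total worked: 48 h 47 min = 48.78 h.
Threshold 44 h → overtime 4 h 47 min, regular 44 h 0 min.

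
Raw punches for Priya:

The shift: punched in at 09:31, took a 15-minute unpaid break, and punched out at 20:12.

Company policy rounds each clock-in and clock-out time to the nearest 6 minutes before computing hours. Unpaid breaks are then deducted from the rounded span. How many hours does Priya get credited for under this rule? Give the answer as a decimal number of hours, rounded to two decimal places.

The shift: in 09:31→09:30, out 20:12→20:12; 10 h 42 min − 15 min = 10 h 27 min

10.45 hours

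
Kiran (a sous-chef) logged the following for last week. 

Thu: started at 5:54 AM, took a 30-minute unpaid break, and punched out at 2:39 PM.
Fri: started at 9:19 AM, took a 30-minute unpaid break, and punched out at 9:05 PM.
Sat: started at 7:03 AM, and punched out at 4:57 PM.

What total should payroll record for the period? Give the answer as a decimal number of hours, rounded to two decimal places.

29.42 hours

Thu: 5:54 AM–2:39 PM = 8 h 45 min; less 30 min break → 8 h 15 min
Fri: 9:19 AM–9:05 PM = 11 h 46 min; less 30 min break → 11 h 16 min
Sat: 7:03 AM–4:57 PM = 9 h 54 min
Total: 8 h 15 min + 11 h 16 min + 9 h 54 min = 29 h 25 min.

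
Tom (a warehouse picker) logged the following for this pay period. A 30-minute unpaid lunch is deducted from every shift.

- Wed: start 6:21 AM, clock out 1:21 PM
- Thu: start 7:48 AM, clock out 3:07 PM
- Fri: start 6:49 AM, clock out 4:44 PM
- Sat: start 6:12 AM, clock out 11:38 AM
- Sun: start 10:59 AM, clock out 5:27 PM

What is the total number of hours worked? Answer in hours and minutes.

33 h 38 min

Wed: 6:21 AM–1:21 PM = 7 h 0 min; less 30 min break → 6 h 30 min
Thu: 7:48 AM–3:07 PM = 7 h 19 min; less 30 min break → 6 h 49 min
Fri: 6:49 AM–4:44 PM = 9 h 55 min; less 30 min break → 9 h 25 min
Sat: 6:12 AM–11:38 AM = 5 h 26 min; less 30 min break → 4 h 56 min
Sun: 10:59 AM–5:27 PM = 6 h 28 min; less 30 min break → 5 h 58 min
Total: 6 h 30 min + 6 h 49 min + 9 h 25 min + 4 h 56 min + 5 h 58 min = 33 h 38 min.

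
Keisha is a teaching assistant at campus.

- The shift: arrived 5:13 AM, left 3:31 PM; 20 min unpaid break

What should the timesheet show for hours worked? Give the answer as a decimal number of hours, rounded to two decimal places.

The shift: 5:13 AM–3:31 PM = 10 h 18 min; less 20 min break → 9 h 58 min

9.97 hours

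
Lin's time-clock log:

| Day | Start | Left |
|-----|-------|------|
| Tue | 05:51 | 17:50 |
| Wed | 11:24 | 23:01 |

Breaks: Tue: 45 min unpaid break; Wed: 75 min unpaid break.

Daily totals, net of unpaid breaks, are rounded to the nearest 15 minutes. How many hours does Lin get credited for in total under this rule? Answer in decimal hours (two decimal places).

Tue: 05:51–17:50 = 11 h 59 min − 45 min = 11 h 14 min → rounds to 11 h 15 min
Wed: 11:24–23:01 = 11 h 37 min − 75 min = 10 h 22 min → rounds to 10 h 15 min
Total credited: 21 h 30 min.

21.50 hours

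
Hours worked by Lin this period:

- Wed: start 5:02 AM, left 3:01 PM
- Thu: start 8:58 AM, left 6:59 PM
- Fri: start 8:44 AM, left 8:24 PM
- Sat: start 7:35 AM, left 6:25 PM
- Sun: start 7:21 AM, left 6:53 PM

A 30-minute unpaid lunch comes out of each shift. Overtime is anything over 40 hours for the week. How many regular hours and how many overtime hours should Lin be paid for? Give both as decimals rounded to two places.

Wed: 5:02 AM–3:01 PM = 9 h 59 min; less 30 min break → 9 h 29 min
Thu: 8:58 AM–6:59 PM = 10 h 1 min; less 30 min break → 9 h 31 min
Fri: 8:44 AM–8:24 PM = 11 h 40 min; less 30 min break → 11 h 10 min
Sat: 7:35 AM–6:25 PM = 10 h 50 min; less 30 min break → 10 h 20 min
Sun: 7:21 AM–6:53 PM = 11 h 32 min; less 30 min break → 11 h 2 min
Total worked: 51 h 32 min = 51.53 h.
Threshold 40 h → overtime 11 h 32 min, regular 40 h 0 min.

Regular 40.00 hours, overtime 11.53 hours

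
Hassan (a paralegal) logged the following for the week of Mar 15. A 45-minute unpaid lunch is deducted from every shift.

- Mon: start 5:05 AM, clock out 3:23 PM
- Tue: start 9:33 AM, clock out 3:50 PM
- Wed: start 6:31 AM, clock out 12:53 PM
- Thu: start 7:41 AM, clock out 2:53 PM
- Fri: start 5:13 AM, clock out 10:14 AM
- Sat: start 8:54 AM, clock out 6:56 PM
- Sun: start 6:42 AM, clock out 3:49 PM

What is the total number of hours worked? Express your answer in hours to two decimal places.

49.07 hours

Mon: 5:05 AM–3:23 PM = 10 h 18 min; less 45 min break → 9 h 33 min
Tue: 9:33 AM–3:50 PM = 6 h 17 min; less 45 min break → 5 h 32 min
Wed: 6:31 AM–12:53 PM = 6 h 22 min; less 45 min break → 5 h 37 min
Thu: 7:41 AM–2:53 PM = 7 h 12 min; less 45 min break → 6 h 27 min
Fri: 5:13 AM–10:14 AM = 5 h 1 min; less 45 min break → 4 h 16 min
Sat: 8:54 AM–6:56 PM = 10 h 2 min; less 45 min break → 9 h 17 min
Sun: 6:42 AM–3:49 PM = 9 h 7 min; less 45 min break → 8 h 22 min
Total: 9 h 33 min + 5 h 32 min + 5 h 37 min + 6 h 27 min + 4 h 16 min + 9 h 17 min + 8 h 22 min = 49 h 4 min.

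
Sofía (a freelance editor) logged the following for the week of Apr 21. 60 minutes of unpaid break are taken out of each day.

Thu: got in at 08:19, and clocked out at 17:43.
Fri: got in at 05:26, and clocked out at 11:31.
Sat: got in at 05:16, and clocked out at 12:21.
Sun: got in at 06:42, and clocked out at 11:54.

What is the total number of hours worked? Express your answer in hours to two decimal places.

23.77 hours

Thu: 08:19–17:43 = 9 h 24 min; less 60 min break → 8 h 24 min
Fri: 05:26–11:31 = 6 h 5 min; less 60 min break → 5 h 5 min
Sat: 05:16–12:21 = 7 h 5 min; less 60 min break → 6 h 5 min
Sun: 06:42–11:54 = 5 h 12 min; less 60 min break → 4 h 12 min
Total: 8 h 24 min + 5 h 5 min + 6 h 5 min + 4 h 12 min = 23 h 46 min.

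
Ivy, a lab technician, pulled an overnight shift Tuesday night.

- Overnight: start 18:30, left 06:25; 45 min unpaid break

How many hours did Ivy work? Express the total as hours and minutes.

Overnight: 18:30 → midnight = 5 h 30 min; midnight → 06:25 = 6 h 25 min; span 11 h 55 min; less 45 min break → 11 h 10 min

11 h 10 min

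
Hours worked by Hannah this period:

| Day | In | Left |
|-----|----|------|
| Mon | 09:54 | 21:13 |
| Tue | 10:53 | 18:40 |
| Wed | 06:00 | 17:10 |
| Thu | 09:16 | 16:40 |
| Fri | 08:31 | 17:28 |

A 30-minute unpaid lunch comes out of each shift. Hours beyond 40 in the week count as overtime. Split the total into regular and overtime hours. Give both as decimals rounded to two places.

Mon: 09:54–21:13 = 11 h 19 min; less 30 min break → 10 h 49 min
Tue: 10:53–18:40 = 7 h 47 min; less 30 min break → 7 h 17 min
Wed: 06:00–17:10 = 11 h 10 min; less 30 min break → 10 h 40 min
Thu: 09:16–16:40 = 7 h 24 min; less 30 min break → 6 h 54 min
Fri: 08:31–17:28 = 8 h 57 min; less 30 min break → 8 h 27 min
Total worked: 44 h 7 min = 44.12 h.
Threshold 40 h → overtime 4 h 7 min, regular 40 h 0 min.

Regular 40.00 hours, overtime 4.12 hours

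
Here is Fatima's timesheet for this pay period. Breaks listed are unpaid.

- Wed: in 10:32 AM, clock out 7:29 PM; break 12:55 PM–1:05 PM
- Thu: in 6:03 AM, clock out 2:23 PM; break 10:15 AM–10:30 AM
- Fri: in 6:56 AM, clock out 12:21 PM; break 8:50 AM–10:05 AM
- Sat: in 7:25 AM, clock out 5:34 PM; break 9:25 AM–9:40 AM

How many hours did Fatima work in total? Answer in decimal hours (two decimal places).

30.93 hours

Wed: 10:32 AM–7:29 PM = 8 h 57 min; less 10 min break → 8 h 47 min
Thu: 6:03 AM–2:23 PM = 8 h 20 min; less 15 min break → 8 h 5 min
Fri: 6:56 AM–12:21 PM = 5 h 25 min; less 75 min break → 4 h 10 min
Sat: 7:25 AM–5:34 PM = 10 h 9 min; less 15 min break → 9 h 54 min
Total: 8 h 47 min + 8 h 5 min + 4 h 10 min + 9 h 54 min = 30 h 56 min.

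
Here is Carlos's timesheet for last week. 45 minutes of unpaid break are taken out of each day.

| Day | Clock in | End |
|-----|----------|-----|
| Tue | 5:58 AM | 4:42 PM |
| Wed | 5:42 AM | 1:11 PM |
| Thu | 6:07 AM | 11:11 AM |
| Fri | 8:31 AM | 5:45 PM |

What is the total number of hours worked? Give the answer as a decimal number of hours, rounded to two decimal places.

29.52 hours

Tue: 5:58 AM–4:42 PM = 10 h 44 min; less 45 min break → 9 h 59 min
Wed: 5:42 AM–1:11 PM = 7 h 29 min; less 45 min break → 6 h 44 min
Thu: 6:07 AM–11:11 AM = 5 h 4 min; less 45 min break → 4 h 19 min
Fri: 8:31 AM–5:45 PM = 9 h 14 min; less 45 min break → 8 h 29 min
Total: 9 h 59 min + 6 h 44 min + 4 h 19 min + 8 h 29 min = 29 h 31 min.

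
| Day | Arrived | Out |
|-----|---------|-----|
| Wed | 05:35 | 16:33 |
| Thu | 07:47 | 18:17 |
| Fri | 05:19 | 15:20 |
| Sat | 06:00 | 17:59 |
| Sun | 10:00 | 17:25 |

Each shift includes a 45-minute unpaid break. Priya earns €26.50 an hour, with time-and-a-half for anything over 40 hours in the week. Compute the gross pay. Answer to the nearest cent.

Wed: 05:35–16:33 = 10 h 58 min; less 45 min break → 10 h 13 min
Thu: 07:47–18:17 = 10 h 30 min; less 45 min break → 9 h 45 min
Fri: 05:19–15:20 = 10 h 1 min; less 45 min break → 9 h 16 min
Sat: 06:00–17:59 = 11 h 59 min; less 45 min break → 11 h 14 min
Sun: 10:00–17:25 = 7 h 25 min; less 45 min break → 6 h 40 min
Total worked: 47 h 8 min = 2828 min.
Regular 40 h 0 min = 2400 min at €26.50/h; overtime 7 h 8 min = 428 min at €39.75/h.
Pay = (2400 × €26.50 + 428 × €39.75) ÷ 60 = €1343.55.

€1343.55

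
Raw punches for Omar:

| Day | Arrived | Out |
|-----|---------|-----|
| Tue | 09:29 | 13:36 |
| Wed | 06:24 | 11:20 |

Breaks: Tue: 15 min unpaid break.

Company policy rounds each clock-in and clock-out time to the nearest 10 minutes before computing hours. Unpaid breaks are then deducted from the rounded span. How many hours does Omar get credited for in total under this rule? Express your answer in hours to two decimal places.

8.92 hours

Tue: in 09:29→09:30, out 13:36→13:40; 4 h 10 min − 15 min = 3 h 55 min
Wed: in 06:24→06:20, out 11:20→11:20; 5 h 0 min
Total credited: 8 h 55 min.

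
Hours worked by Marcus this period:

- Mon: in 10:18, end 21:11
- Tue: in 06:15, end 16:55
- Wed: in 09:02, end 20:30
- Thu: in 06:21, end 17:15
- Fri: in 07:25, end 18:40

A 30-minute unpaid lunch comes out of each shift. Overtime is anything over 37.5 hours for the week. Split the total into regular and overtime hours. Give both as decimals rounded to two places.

Regular 37.50 hours, overtime 15.17 hours

Mon: 10:18–21:11 = 10 h 53 min; less 30 min break → 10 h 23 min
Tue: 06:15–16:55 = 10 h 40 min; less 30 min break → 10 h 10 min
Wed: 09:02–20:30 = 11 h 28 min; less 30 min break → 10 h 58 min
Thu: 06:21–17:15 = 10 h 54 min; less 30 min break → 10 h 24 min
Fri: 07:25–18:40 = 11 h 15 min; less 30 min break → 10 h 45 min
Total worked: 52 h 40 min = 52.67 h.
Threshold 37.5 h → overtime 15 h 10 min, regular 37 h 30 min.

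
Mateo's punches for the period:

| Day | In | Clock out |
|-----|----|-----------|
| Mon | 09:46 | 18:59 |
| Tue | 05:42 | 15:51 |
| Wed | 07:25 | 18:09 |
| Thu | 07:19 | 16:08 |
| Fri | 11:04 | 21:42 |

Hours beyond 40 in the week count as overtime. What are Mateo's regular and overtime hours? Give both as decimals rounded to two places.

Mon: 09:46–18:59 = 9 h 13 min
Tue: 05:42–15:51 = 10 h 9 min
Wed: 07:25–18:09 = 10 h 44 min
Thu: 07:19–16:08 = 8 h 49 min
Fri: 11:04–21:42 = 10 h 38 min
Total worked: 49 h 33 min = 49.55 h.
Threshold 40 h → overtime 9 h 33 min, regular 40 h 0 min.

Regular 40.00 hours, overtime 9.55 hours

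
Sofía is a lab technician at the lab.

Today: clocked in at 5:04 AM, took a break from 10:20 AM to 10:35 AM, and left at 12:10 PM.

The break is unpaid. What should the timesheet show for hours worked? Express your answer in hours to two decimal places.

6.85 hours

Today: 5:04 AM–12:10 PM = 7 h 6 min; less 15 min break → 6 h 51 min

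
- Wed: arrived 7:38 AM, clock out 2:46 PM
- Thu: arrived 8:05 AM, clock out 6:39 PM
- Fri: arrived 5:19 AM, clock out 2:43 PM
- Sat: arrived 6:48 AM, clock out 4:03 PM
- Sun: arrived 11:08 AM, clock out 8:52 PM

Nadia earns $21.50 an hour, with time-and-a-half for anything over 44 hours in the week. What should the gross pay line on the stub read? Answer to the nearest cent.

$1013.19

Wed: 7:38 AM–2:46 PM = 7 h 8 min
Thu: 8:05 AM–6:39 PM = 10 h 34 min
Fri: 5:19 AM–2:43 PM = 9 h 24 min
Sat: 6:48 AM–4:03 PM = 9 h 15 min
Sun: 11:08 AM–8:52 PM = 9 h 44 min
Total worked: 46 h 5 min = 2765 min.
Regular 44 h 0 min = 2640 min at $21.50/h; overtime 2 h 5 min = 125 min at $32.25/h.
Pay = (2640 × $21.50 + 125 × $32.25) ÷ 60 = $1013.19.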